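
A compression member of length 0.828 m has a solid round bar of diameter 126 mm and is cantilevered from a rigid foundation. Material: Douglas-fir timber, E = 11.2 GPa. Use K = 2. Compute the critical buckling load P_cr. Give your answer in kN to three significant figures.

P_cr ≈ 499 kN

I = πd⁴/64 = π×126⁴/64 = 1.237×10^7 mm⁴
I = 1.237×10^7 mm⁴ = 1.237×10^-5 m⁴
Effective length L_e = K·L = 2 × 0.828 = 1.656 m
P_cr = π²EI / L_e² = π² × 11.2×10⁹ × 1.237×10^-5 / 1.656² = 4.987×10^5 N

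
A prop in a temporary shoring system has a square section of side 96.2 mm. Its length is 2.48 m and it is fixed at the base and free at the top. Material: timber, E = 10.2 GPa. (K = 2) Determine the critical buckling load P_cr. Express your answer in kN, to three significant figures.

I = a⁴/12 = 96.2⁴/12 = 7.137×10^6 mm⁴
I = 7.137×10^6 mm⁴ = 7.137×10^-6 m⁴
Effective length L_e = K·L = 2 × 2.48 = 4.960 m
P_cr = π²EI / L_e² = π² × 10.2×10⁹ × 7.137×10^-6 / 4.960² = 2.920×10^4 N

P_cr ≈ 29.2 kN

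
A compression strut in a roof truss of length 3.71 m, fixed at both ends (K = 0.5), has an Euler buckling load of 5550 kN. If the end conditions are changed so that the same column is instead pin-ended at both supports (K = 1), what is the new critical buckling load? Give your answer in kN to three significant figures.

P_cr ≈ 1390 kN

P_cr ∝ 1/K², so P_cr,new = P_cr,old × (K_old/K_new)² = 5550 × (0.5/1)²
= 5550 × 0.2500 = 1390 kN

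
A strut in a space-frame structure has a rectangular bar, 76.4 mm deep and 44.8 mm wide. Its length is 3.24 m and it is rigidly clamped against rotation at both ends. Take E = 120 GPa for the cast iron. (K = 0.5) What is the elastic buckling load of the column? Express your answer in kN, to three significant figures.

Buckling occurs about the weak axis: I_min = h·b³/12 with b = 44.8 mm (the shorter side).
I_min = 76.4×44.8³/12 = 5.725×10^5 mm⁴
I = 5.725×10^5 mm⁴ = 5.725×10^-7 m⁴
Effective length L_e = K·L = 0.5 × 3.24 = 1.620 m
P_cr = π²EI / L_e² = π² × 120×10⁹ × 5.725×10^-7 / 1.620² = 2.583×10^5 N

P_cr ≈ 258 kN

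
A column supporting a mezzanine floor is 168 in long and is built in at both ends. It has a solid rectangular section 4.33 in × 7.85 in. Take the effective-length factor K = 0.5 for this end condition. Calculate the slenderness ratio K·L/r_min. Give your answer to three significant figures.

For a rectangle r_min = b/√12 = 4.33/√12 = 1.250 in
L_e = K·L = 0.5 × 168 = 84.00 in
λ = L_e / r_min = 84.000 / 1.250 = 67.2

λ ≈ 67.2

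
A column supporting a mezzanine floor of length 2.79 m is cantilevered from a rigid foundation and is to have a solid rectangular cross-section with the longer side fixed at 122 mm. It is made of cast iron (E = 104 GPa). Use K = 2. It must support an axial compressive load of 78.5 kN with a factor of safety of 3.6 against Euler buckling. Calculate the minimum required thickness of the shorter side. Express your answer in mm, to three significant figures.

Required P_cr = n·P = 3.6 × 78.5 = 282.6 kN
L_e = K·L = 2 × 2.79 = 5.580 m
Required I = P_cr·L_e²/(π²E) = 2.826×10^5 × 5.580² / (π² × 1.04×10^11) = 8.572×10^-6 m⁴
I_req = 8.572×10^6 mm⁴
Rectangle, weak axis: I_min = h·b³/12 with h = 122 mm fixed  ⇒  b = (12I/h)^(1/3) = 94.5 mm

b ≈ 94.5 mm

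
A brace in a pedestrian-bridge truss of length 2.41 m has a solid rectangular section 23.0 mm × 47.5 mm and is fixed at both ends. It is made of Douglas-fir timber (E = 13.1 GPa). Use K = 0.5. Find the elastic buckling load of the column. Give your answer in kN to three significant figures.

P_cr ≈ 4.29 kN

Buckling occurs about the weak axis: I_min = h·b³/12 with b = 23.0 mm (the shorter side).
I_min = 47.5×23.0³/12 = 4.816×10^4 mm⁴
I = 4.816×10^4 mm⁴ = 4.816×10^-8 m⁴
Effective length L_e = K·L = 0.5 × 2.41 = 1.205 m
P_cr = π²EI / L_e² = π² × 13.1×10⁹ × 4.816×10^-8 / 1.205² = 4.288×10^3 N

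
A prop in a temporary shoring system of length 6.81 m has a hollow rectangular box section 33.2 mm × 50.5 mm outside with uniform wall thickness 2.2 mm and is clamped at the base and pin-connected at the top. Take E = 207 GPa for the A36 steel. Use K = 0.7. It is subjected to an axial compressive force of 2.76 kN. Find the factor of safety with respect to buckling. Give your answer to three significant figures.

n ≈ 2.03

Inner dimensions: h_i = 50.5 − 2×2.2 = 46.10 mm, b_i = 33.2 − 2×2.2 = 28.80 mm
Weak-axis I_min = (h_o·b_o³ − h_i·b_i³)/12 with b_o = 33.2, b_i = 28.80 mm (shorter outer/inner sides).
I_min = (50.5×33.2³ − 46.10×28.80³)/12 = 6.223×10^4 mm⁴
I = 6.223×10^4 mm⁴ = 6.223×10^-8 m⁴
Effective length L_e = K·L = 0.7 × 6.81 = 4.767 m
P_cr = π²EI / L_e² = π² × 207×10⁹ × 6.223×10^-8 / 4.767² = 5.595×10^3 N
Factor of safety n = P_cr / P = 5.5949 / 2.76 = 2.03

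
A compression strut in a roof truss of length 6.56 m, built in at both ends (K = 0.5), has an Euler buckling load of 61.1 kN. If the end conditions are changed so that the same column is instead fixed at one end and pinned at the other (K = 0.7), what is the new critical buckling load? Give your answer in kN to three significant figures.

P_cr ≈ 31.2 kN

P_cr ∝ 1/K², so P_cr,new = P_cr,old × (K_old/K_new)² = 61.1 × (0.5/0.7)²
= 61.1 × 0.5102 = 31.2 kN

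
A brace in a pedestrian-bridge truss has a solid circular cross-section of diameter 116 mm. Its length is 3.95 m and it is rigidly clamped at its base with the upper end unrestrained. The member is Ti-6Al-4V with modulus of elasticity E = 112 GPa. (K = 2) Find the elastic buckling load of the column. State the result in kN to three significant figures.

P_cr ≈ 157 kN

I = πd⁴/64 = π×116⁴/64 = 8.888×10^6 mm⁴
I = 8.888×10^6 mm⁴ = 8.888×10^-6 m⁴
Effective length L_e = K·L = 2 × 3.95 = 7.900 m
P_cr = π²EI / L_e² = π² × 112×10⁹ × 8.888×10^-6 / 7.900² = 1.574×10^5 N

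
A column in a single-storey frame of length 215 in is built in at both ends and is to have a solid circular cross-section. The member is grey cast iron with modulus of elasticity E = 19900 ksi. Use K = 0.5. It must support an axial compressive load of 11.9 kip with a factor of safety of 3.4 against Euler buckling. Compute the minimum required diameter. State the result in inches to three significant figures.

d ≈ 2.64 in

Required P_cr = n·P = 3.4 × 11.9 = 40.46 kip
L_e = K·L = 0.5 × 215 = 107.5 in
Required I = P_cr·L_e²/(π²E) = 4.046×10^4 × 107.5² / (π² × 1.99×10^7) = 2.381 in⁴
Solid circle: I = πd⁴/64  ⇒  d = (64I/π)^(1/4) = (64×2.381/π)^(1/4) = 2.64 in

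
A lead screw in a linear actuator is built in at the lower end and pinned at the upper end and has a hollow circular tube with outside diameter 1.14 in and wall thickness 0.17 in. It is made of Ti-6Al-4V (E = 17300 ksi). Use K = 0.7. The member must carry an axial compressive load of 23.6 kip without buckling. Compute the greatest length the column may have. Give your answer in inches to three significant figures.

L_max ≈ 30.5 in

Inner diameter d_i = 1.14 − 2×0.17 = 0.8000 in
I = π(d_o⁴ − d_i⁴)/64 = π(1.14⁴ − 0.8000⁴)/64 = 6.280×10^-2 in⁴
At the buckling limit P_cr = P = 2.360×10^4 lb
From P_cr = π²EI/(K·L)²:  L = (1/K)·√(π²EI/P_cr) = (1/0.7)·√(π²×1.73×10^7×6.280×10^-2/2.360×10^4)
L = 30.5 in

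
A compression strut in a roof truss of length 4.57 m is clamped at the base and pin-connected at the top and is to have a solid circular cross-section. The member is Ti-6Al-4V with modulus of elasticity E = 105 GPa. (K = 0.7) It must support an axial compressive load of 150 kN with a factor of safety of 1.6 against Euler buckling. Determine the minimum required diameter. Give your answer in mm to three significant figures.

Required P_cr = n·P = 1.6 × 150 = 240.0 kN
L_e = K·L = 0.7 × 4.57 = 3.199 m
Required I = P_cr·L_e²/(π²E) = 2.400×10^5 × 3.199² / (π² × 1.05×10^11) = 2.370×10^-6 m⁴
I_req = 2.370×10^6 mm⁴
Solid circle: I = πd⁴/64  ⇒  d = (64I/π)^(1/4) = (64×2.370×10^6/π)^(1/4) = 83.4 mm

d ≈ 83.4 mm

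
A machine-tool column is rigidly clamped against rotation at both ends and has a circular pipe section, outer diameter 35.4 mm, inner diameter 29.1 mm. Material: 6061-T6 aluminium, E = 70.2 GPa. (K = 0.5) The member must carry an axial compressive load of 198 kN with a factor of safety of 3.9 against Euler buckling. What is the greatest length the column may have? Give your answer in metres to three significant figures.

d_o = 35.4 mm, d_i = 29.1 mm
I = π(d_o⁴ − d_i⁴)/64 = π(35.4⁴ − 29.10⁴)/64 = 4.189×10^4 mm⁴
I = 4.189×10^-8 m⁴
Required critical load P_cr = n·P = 3.9 × 198 = 772.2 kN = 7.722×10^5 N
From P_cr = π²EI/(K·L)²:  L = (1/K)·√(π²EI/P_cr) = (1/0.5)·√(π²×7.02×10^10×4.189×10^-8/7.722×10^5)
L = 0.388 m

L_max ≈ 0.388 m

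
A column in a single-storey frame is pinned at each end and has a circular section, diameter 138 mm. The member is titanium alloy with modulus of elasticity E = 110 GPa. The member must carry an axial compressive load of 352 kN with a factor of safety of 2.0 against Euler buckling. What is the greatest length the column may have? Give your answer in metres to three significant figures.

L_max ≈ 5.24 m

I = πd⁴/64 = π×138⁴/64 = 1.780×10^7 mm⁴
I = 1.780×10^-5 m⁴
Required critical load P_cr = n·P = 2.0 × 352 = 704.0 kN = 7.040×10^5 N
From P_cr = π²EI/(K·L)²:  L = (1/K)·√(π²EI/P_cr) = (1/1)·√(π²×1.10×10^11×1.780×10^-5/7.040×10^5)
L = 5.24 m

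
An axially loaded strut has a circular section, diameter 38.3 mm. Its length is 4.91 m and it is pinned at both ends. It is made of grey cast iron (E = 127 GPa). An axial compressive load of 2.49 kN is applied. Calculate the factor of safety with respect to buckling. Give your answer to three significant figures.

n ≈ 2.21

I = πd⁴/64 = π×38.3⁴/64 = 1.056×10^5 mm⁴
I = 1.056×10^5 mm⁴ = 1.056×10^-7 m⁴
Effective length L_e = K·L = 1 × 4.91 = 4.910 m
P_cr = π²EI / L_e² = π² × 127×10⁹ × 1.056×10^-7 / 4.910² = 5.492×10^3 N
Factor of safety n = P_cr / P = 5.4917 / 2.49 = 2.21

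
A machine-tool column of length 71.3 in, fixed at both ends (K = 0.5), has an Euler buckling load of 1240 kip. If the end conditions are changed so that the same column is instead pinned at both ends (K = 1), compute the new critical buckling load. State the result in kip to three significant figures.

P_cr ∝ 1/K², so P_cr,new = P_cr,old × (K_old/K_new)² = 1240 × (0.5/1)²
= 1240 × 0.2500 = 310 kip

P_cr ≈ 310 kip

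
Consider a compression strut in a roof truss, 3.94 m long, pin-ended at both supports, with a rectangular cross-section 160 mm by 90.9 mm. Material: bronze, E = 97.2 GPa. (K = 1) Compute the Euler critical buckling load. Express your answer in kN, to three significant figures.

Buckling occurs about the weak axis: I_min = h·b³/12 with b = 90.9 mm (the shorter side).
I_min = 160×90.9³/12 = 1.001×10^7 mm⁴
I = 1.001×10^7 mm⁴ = 1.001×10^-5 m⁴
Effective length L_e = K·L = 1 × 3.94 = 3.940 m
P_cr = π²EI / L_e² = π² × 97.2×10⁹ × 1.001×10^-5 / 3.940² = 6.189×10^5 N

P_cr ≈ 619 kN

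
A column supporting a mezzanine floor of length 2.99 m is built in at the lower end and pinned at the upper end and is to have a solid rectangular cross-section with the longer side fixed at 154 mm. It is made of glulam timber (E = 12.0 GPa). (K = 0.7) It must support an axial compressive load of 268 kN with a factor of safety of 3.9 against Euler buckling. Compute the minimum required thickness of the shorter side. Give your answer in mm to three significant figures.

Required P_cr = n·P = 3.9 × 268 = 1045 kN
L_e = K·L = 0.7 × 2.99 = 2.093 m
Required I = P_cr·L_e²/(π²E) = 1.045×10^6 × 2.093² / (π² × 1.20×10^10) = 3.866×10^-5 m⁴
I_req = 3.866×10^7 mm⁴
Rectangle, weak axis: I_min = h·b³/12 with h = 154 mm fixed  ⇒  b = (12I/h)^(1/3) = 144 mm

b ≈ 144 mm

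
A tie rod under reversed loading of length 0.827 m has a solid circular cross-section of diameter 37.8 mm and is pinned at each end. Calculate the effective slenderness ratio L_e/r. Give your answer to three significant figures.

For a solid circle r = d/4 = 37.8/4 = 9.450 mm
L_e = K·L = 1 × 0.827 m = 0.8270 m = 827.00 mm
λ = L_e / r_min = 827.00 / 9.450 = 87.5

λ ≈ 87.5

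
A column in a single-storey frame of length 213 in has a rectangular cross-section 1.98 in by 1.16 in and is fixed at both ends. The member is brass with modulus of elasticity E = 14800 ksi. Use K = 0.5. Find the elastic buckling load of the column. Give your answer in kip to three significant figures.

Buckling occurs about the weak axis: I_min = h·b³/12 with b = 1.16 in (the shorter side).
I_min = 1.98×1.16³/12 = 0.2575 in⁴
Effective length L_e = K·L = 0.5 × 213 = 106.5 in
P_cr = π²EI / L_e² = π² × 14800×10³ × 0.2575 / 106.5² = 3.317×10^3 lb

P_cr ≈ 3.32 kip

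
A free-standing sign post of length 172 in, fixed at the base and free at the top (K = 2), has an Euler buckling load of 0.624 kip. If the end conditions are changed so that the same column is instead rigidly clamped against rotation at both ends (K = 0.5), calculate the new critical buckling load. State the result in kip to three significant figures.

P_cr ∝ 1/K², so P_cr,new = P_cr,old × (K_old/K_new)² = 0.624 × (2/0.5)²
= 0.624 × 16.00 = 9.98 kip

P_cr ≈ 9.98 kip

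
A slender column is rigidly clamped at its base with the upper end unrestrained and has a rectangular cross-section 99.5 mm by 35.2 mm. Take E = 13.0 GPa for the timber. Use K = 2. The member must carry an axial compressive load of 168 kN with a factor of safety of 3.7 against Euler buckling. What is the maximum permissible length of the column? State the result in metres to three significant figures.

L_max ≈ 0.137 m

Buckling occurs about the weak axis: I_min = h·b³/12 with b = 35.2 mm (the shorter side).
I_min = 99.5×35.2³/12 = 3.616×10^5 mm⁴
I = 3.616×10^-7 m⁴
Required critical load P_cr = n·P = 3.7 × 168 = 621.6 kN = 6.216×10^5 N
From P_cr = π²EI/(K·L)²:  L = (1/K)·√(π²EI/P_cr) = (1/2)·√(π²×1.30×10^10×3.616×10^-7/6.216×10^5)
L = 0.137 m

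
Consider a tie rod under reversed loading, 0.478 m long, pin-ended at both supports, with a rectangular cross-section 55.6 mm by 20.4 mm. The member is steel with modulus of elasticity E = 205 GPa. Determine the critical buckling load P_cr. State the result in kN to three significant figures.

P_cr ≈ 348 kN

Buckling occurs about the weak axis: I_min = h·b³/12 with b = 20.4 mm (the shorter side).
I_min = 55.6×20.4³/12 = 3.934×10^4 mm⁴
I = 3.934×10^4 mm⁴ = 3.934×10^-8 m⁴
Effective length L_e = K·L = 1 × 0.478 = 0.4780 m
P_cr = π²EI / L_e² = π² × 205×10⁹ × 3.934×10^-8 / 0.4780² = 3.483×10^5 N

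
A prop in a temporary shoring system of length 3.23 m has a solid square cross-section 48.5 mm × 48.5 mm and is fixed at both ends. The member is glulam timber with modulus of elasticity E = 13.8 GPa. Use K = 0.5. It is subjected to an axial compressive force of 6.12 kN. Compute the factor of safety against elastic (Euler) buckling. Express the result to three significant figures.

I = a⁴/12 = 48.5⁴/12 = 4.611×10^5 mm⁴
I = 4.611×10^5 mm⁴ = 4.611×10^-7 m⁴
Effective length L_e = K·L = 0.5 × 3.23 = 1.615 m
P_cr = π²EI / L_e² = π² × 13.8×10⁹ × 4.611×10^-7 / 1.615² = 2.408×10^4 N
Factor of safety n = P_cr / P = 24.078 / 6.12 = 3.93

n ≈ 3.93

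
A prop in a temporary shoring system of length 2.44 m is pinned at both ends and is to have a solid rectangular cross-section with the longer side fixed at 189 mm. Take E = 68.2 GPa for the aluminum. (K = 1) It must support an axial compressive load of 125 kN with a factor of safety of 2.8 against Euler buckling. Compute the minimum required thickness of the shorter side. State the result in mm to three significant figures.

b ≈ 58.1 mm

Required P_cr = n·P = 2.8 × 125 = 350.0 kN
L_e = K·L = 1 × 2.44 = 2.440 m
Required I = P_cr·L_e²/(π²E) = 3.500×10^5 × 2.440² / (π² × 6.82×10^10) = 3.096×10^-6 m⁴
I_req = 3.096×10^6 mm⁴
Rectangle, weak axis: I_min = h·b³/12 with h = 189 mm fixed  ⇒  b = (12I/h)^(1/3) = 58.1 mm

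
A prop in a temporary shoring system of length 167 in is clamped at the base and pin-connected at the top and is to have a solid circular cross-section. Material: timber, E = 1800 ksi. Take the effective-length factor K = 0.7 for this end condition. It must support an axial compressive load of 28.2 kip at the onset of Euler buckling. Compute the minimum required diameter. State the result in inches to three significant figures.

d ≈ 4.58 in

L_e = K·L = 0.7 × 167 = 116.9 in
Required I = P_cr·L_e²/(π²E) = 2.820×10^4 × 116.9² / (π² × 1.80×10^6) = 21.69 in⁴
Solid circle: I = πd⁴/64  ⇒  d = (64I/π)^(1/4) = (64×21.69/π)^(1/4) = 4.58 in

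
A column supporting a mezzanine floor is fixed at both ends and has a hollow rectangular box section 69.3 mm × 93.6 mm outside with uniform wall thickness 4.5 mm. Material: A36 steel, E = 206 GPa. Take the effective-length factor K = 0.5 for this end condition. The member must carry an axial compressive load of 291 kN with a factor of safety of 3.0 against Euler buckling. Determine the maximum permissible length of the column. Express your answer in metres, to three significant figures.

L_max ≈ 3.13 m

Inner dimensions: h_i = 93.6 − 2×4.5 = 84.60 mm, b_i = 69.3 − 2×4.5 = 60.30 mm
Weak-axis I_min = (h_o·b_o³ − h_i·b_i³)/12 with b_o = 69.3, b_i = 60.30 mm (shorter outer/inner sides).
I_min = (93.6×69.3³ − 84.60×60.30³)/12 = 1.050×10^6 mm⁴
I = 1.050×10^-6 m⁴
Required critical load P_cr = n·P = 3.0 × 291 = 873.0 kN = 8.730×10^5 N
From P_cr = π²EI/(K·L)²:  L = (1/K)·√(π²EI/P_cr) = (1/0.5)·√(π²×2.06×10^11×1.050×10^-6/8.730×10^5)
L = 3.13 m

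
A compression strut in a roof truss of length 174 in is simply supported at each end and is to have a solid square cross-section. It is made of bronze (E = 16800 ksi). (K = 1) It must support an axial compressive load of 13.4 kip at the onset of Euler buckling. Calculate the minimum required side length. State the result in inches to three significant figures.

a ≈ 2.33 in

L_e = K·L = 1 × 174 = 174.0 in
Required I = P_cr·L_e²/(π²E) = 1.340×10^4 × 174.0² / (π² × 1.68×10^7) = 2.447 in⁴
Solid square: I = a⁴/12  ⇒  a = (12I)^(1/4) = (12×2.447)^(1/4) = 2.33 in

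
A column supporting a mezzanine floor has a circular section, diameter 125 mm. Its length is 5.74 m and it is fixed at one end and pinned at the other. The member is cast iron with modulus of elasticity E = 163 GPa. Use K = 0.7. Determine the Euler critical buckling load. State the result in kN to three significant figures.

P_cr ≈ 1190 kN

I = πd⁴/64 = π×125⁴/64 = 1.198×10^7 mm⁴
I = 1.198×10^7 mm⁴ = 1.198×10^-5 m⁴
Effective length L_e = K·L = 0.7 × 5.74 = 4.018 m
P_cr = π²EI / L_e² = π² × 163×10⁹ × 1.198×10^-5 / 4.018² = 1.194×10^6 N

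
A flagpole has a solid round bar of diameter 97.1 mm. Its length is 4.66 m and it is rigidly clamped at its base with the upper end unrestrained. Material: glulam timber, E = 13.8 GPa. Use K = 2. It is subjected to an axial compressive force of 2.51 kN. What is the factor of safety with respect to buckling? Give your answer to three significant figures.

I = πd⁴/64 = π×97.1⁴/64 = 4.364×10^6 mm⁴
I = 4.364×10^6 mm⁴ = 4.364×10^-6 m⁴
Effective length L_e = K·L = 2 × 4.66 = 9.320 m
P_cr = π²EI / L_e² = π² × 13.8×10⁹ × 4.364×10^-6 / 9.320² = 6.842×10^3 N
Factor of safety n = P_cr / P = 6.8422 / 2.51 = 2.73

n ≈ 2.73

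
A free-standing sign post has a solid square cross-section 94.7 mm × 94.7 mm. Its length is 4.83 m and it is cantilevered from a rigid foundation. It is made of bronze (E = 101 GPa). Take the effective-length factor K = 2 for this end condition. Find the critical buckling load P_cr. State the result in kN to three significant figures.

I = a⁴/12 = 94.7⁴/12 = 6.702×10^6 mm⁴
I = 6.702×10^6 mm⁴ = 6.702×10^-6 m⁴
Effective length L_e = K·L = 2 × 4.83 = 9.660 m
P_cr = π²EI / L_e² = π² × 101×10⁹ × 6.702×10^-6 / 9.660² = 7.160×10^4 N

P_cr ≈ 71.6 kN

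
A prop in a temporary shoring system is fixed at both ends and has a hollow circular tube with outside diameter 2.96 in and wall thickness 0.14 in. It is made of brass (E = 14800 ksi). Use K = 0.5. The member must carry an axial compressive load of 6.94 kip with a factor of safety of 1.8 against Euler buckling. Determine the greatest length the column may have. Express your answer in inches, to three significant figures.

L_max ≈ 240 in

Inner diameter d_i = 2.96 − 2×0.14 = 2.680 in
I = π(d_o⁴ − d_i⁴)/64 = π(2.96⁴ − 2.680⁴)/64 = 1.236 in⁴
Required critical load P_cr = n·P = 1.8 × 6.94 = 12.49 kip = 1.249×10^4 lb
From P_cr = π²EI/(K·L)²:  L = (1/K)·√(π²EI/P_cr) = (1/0.5)·√(π²×1.48×10^7×1.236/1.249×10^4)
L = 240 in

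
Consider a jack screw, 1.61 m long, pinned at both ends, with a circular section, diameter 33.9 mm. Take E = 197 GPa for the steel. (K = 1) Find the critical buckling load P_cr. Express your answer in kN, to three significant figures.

P_cr ≈ 48.6 kN

I = πd⁴/64 = π×33.9⁴/64 = 6.483×10^4 mm⁴
I = 6.483×10^4 mm⁴ = 6.483×10^-8 m⁴
Effective length L_e = K·L = 1 × 1.61 = 1.610 m
P_cr = π²EI / L_e² = π² × 197×10⁹ × 6.483×10^-8 / 1.610² = 4.863×10^4 N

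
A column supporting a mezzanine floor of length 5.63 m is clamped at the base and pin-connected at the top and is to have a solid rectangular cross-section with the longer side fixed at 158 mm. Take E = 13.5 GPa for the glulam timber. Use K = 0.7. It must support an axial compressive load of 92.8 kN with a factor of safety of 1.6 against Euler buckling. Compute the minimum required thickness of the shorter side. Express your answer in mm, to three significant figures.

b ≈ 110 mm

Required P_cr = n·P = 1.6 × 92.8 = 148.5 kN
L_e = K·L = 0.7 × 5.63 = 3.941 m
Required I = P_cr·L_e²/(π²E) = 1.485×10^5 × 3.941² / (π² × 1.35×10^10) = 1.731×10^-5 m⁴
I_req = 1.731×10^7 mm⁴
Rectangle, weak axis: I_min = h·b³/12 with h = 158 mm fixed  ⇒  b = (12I/h)^(1/3) = 110 mm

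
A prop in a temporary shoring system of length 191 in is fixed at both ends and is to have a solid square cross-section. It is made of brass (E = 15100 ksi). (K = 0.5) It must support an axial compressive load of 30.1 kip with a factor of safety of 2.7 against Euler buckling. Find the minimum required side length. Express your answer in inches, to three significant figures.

Required P_cr = n·P = 2.7 × 30.1 = 81.27 kip
L_e = K·L = 0.5 × 191 = 95.50 in
Required I = P_cr·L_e²/(π²E) = 8.127×10^4 × 95.50² / (π² × 1.51×10^7) = 4.973 in⁴
Solid square: I = a⁴/12  ⇒  a = (12I)^(1/4) = (12×4.973)^(1/4) = 2.78 in

a ≈ 2.78 in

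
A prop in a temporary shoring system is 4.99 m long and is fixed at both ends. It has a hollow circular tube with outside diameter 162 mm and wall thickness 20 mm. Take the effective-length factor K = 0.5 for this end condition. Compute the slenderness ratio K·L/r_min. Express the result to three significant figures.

Inner diameter d_i = 162 − 2×20 = 122.0 mm
I = π(d_o⁴ − d_i⁴)/64 = π(162⁴ − 122.0⁴)/64 = 2.293×10^7 mm⁴
A = 8.922×10^3 mm²;  r_min = √(I/A) = √(2.293×10^7/8.922×10^3) = 50.70 mm
L_e = K·L = 0.5 × 4.99 m = 2.495 m = 2495.0 mm
λ = L_e / r_min = 2495.0 / 50.70 = 49.2

λ ≈ 49.2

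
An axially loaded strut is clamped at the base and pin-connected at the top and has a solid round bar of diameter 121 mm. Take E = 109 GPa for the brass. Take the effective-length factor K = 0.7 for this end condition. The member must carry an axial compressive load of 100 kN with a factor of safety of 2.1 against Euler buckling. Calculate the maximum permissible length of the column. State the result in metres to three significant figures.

L_max ≈ 10.5 m

I = πd⁴/64 = π×121⁴/64 = 1.052×10^7 mm⁴
I = 1.052×10^-5 m⁴
Required critical load P_cr = n·P = 2.1 × 100 = 210.0 kN = 2.100×10^5 N
From P_cr = π²EI/(K·L)²:  L = (1/K)·√(π²EI/P_cr) = (1/0.7)·√(π²×1.09×10^11×1.052×10^-5/2.100×10^5)
L = 10.5 m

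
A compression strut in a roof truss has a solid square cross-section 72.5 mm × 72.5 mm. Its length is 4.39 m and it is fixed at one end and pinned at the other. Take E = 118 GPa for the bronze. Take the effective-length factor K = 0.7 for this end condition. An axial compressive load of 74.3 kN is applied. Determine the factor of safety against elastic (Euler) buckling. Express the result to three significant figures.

n ≈ 3.82

I = a⁴/12 = 72.5⁴/12 = 2.302×10^6 mm⁴
I = 2.302×10^6 mm⁴ = 2.302×10^-6 m⁴
Effective length L_e = K·L = 0.7 × 4.39 = 3.073 m
P_cr = π²EI / L_e² = π² × 118×10⁹ × 2.302×10^-6 / 3.073² = 2.839×10^5 N
Factor of safety n = P_cr / P = 283.94 / 74.3 = 3.82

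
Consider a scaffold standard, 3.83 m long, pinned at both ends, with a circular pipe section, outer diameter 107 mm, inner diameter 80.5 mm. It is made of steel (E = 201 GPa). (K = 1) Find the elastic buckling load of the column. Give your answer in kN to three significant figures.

P_cr ≈ 591 kN

d_o = 107 mm, d_i = 80.5 mm
I = π(d_o⁴ − d_i⁴)/64 = π(107⁴ − 80.50⁴)/64 = 4.373×10^6 mm⁴
I = 4.373×10^6 mm⁴ = 4.373×10^-6 m⁴
Effective length L_e = K·L = 1 × 3.83 = 3.830 m
P_cr = π²EI / L_e² = π² × 201×10⁹ × 4.373×10^-6 / 3.830² = 5.914×10^5 N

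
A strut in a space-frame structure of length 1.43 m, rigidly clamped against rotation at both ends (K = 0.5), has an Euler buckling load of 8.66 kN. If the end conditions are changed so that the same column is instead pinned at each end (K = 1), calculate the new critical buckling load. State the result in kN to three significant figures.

P_cr ∝ 1/K², so P_cr,new = P_cr,old × (K_old/K_new)² = 8.66 × (0.5/1)²
= 8.66 × 0.2500 = 2.16 kN

P_cr ≈ 2.16 kN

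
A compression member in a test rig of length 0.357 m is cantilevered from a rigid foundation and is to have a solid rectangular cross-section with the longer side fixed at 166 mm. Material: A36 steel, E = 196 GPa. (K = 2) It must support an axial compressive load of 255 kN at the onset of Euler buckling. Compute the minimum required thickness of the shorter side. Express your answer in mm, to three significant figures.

b ≈ 16.9 mm

L_e = K·L = 2 × 0.357 = 0.7140 m
Required I = P_cr·L_e²/(π²E) = 2.550×10^5 × 0.7140² / (π² × 1.96×10^11) = 6.720×10^-8 m⁴
I_req = 6.720×10^4 mm⁴
Rectangle, weak axis: I_min = h·b³/12 with h = 166 mm fixed  ⇒  b = (12I/h)^(1/3) = 16.9 mm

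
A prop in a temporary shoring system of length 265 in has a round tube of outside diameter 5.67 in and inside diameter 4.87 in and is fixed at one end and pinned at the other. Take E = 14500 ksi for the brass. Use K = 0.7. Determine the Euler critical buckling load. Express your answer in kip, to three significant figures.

P_cr ≈ 96.2 kip

d_o = 5.67 in, d_i = 4.87 in
I = π(d_o⁴ − d_i⁴)/64 = π(5.67⁴ − 4.870⁴)/64 = 23.12 in⁴
Effective length L_e = K·L = 0.7 × 265 = 185.5 in
P_cr = π²EI / L_e² = π² × 14500×10³ × 23.12 / 185.5² = 9.617×10^4 lb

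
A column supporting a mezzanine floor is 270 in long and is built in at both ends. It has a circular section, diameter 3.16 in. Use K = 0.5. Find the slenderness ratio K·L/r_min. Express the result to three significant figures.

I = πd⁴/64 = π×3.16⁴/64 = 4.895 in⁴
A = 7.843 in²;  r_min = √(I/A) = √(4.895/7.843) = 0.7900 in
L_e = K·L = 0.5 × 270 = 135.0 in
λ = L_e / r_min = 135.00 / 0.7900 = 171

λ ≈ 171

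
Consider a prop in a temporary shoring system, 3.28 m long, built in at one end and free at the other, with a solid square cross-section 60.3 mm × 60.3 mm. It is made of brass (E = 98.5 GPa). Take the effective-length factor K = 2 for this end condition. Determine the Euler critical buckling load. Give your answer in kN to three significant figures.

P_cr ≈ 24.9 kN

I = a⁴/12 = 60.3⁴/12 = 1.102×10^6 mm⁴
I = 1.102×10^6 mm⁴ = 1.102×10^-6 m⁴
Effective length L_e = K·L = 2 × 3.28 = 6.560 m
P_cr = π²EI / L_e² = π² × 98.5×10⁹ × 1.102×10^-6 / 6.560² = 2.489×10^4 N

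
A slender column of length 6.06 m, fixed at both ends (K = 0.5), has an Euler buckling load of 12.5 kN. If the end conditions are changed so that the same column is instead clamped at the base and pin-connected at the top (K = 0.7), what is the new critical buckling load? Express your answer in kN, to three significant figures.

P_cr ∝ 1/K², so P_cr,new = P_cr,old × (K_old/K_new)² = 12.5 × (0.5/0.7)²
= 12.5 × 0.5102 = 6.38 kN

P_cr ≈ 6.38 kN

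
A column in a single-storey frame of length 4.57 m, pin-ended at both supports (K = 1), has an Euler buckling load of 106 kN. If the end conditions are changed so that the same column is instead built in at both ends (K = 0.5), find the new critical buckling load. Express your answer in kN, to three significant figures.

P_cr ≈ 424 kN

P_cr ∝ 1/K², so P_cr,new = P_cr,old × (K_old/K_new)² = 106 × (1/0.5)²
= 106 × 4.000 = 424 kN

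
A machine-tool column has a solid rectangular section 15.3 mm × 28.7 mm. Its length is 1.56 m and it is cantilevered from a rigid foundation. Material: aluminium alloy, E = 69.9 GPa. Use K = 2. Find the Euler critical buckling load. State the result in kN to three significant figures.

P_cr ≈ 0.607 kN

Buckling occurs about the weak axis: I_min = h·b³/12 with b = 15.3 mm (the shorter side).
I_min = 28.7×15.3³/12 = 8.566×10^3 mm⁴
I = 8.566×10^3 mm⁴ = 8.566×10^-9 m⁴
Effective length L_e = K·L = 2 × 1.56 = 3.120 m
P_cr = π²EI / L_e² = π² × 69.9×10⁹ × 8.566×10^-9 / 3.120² = 607.1 N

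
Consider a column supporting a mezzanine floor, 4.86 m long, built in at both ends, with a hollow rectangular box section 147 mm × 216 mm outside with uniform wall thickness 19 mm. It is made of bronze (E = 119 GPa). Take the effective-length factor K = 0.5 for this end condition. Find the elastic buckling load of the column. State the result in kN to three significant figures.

Inner dimensions: h_i = 216 − 2×19 = 178.0 mm, b_i = 147 − 2×19 = 109.0 mm
Weak-axis I_min = (h_o·b_o³ − h_i·b_i³)/12 with b_o = 147, b_i = 109.0 mm (shorter outer/inner sides).
I_min = (216×147³ − 178.0×109.0³)/12 = 3.797×10^7 mm⁴
I = 3.797×10^7 mm⁴ = 3.797×10^-5 m⁴
Effective length L_e = K·L = 0.5 × 4.86 = 2.430 m
P_cr = π²EI / L_e² = π² × 119×10⁹ × 3.797×10^-5 / 2.430² = 7.552×10^6 N

P_cr ≈ 7550 kN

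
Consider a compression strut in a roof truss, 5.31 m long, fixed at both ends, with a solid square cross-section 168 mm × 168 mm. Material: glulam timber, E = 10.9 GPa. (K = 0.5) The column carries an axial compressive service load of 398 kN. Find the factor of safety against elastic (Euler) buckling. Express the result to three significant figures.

I = a⁴/12 = 168⁴/12 = 6.638×10^7 mm⁴
I = 6.638×10^7 mm⁴ = 6.638×10^-5 m⁴
Effective length L_e = K·L = 0.5 × 5.31 = 2.655 m
P_cr = π²EI / L_e² = π² × 10.9×10⁹ × 6.638×10^-5 / 2.655² = 1.013×10^6 N
Factor of safety n = P_cr / P = 1013.1 / 398 = 2.55

n ≈ 2.55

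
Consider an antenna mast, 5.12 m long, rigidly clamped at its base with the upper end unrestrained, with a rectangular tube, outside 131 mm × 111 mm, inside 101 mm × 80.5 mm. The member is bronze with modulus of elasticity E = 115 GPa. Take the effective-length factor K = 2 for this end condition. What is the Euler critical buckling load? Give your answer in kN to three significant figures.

P_cr ≈ 114 kN

Weak-axis I_min = (h_o·b_o³ − h_i·b_i³)/12 with b_o = 111, b_i = 80.50 mm (shorter outer/inner sides).
I_min = (131×111³ − 101.0×80.50³)/12 = 1.054×10^7 mm⁴
I = 1.054×10^7 mm⁴ = 1.054×10^-5 m⁴
Effective length L_e = K·L = 2 × 5.12 = 10.24 m
P_cr = π²EI / L_e² = π² × 115×10⁹ × 1.054×10^-5 / 10.24² = 1.141×10^5 N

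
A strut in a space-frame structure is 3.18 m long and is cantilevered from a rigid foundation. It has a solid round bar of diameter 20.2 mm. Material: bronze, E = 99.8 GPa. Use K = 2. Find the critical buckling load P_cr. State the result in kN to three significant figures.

P_cr ≈ 0.199 kN

I = πd⁴/64 = π×20.2⁴/64 = 8.173×10^3 mm⁴
I = 8.173×10^3 mm⁴ = 8.173×10^-9 m⁴
Effective length L_e = K·L = 2 × 3.18 = 6.360 m
P_cr = π²EI / L_e² = π² × 99.8×10⁹ × 8.173×10^-9 / 6.360² = 199.0 N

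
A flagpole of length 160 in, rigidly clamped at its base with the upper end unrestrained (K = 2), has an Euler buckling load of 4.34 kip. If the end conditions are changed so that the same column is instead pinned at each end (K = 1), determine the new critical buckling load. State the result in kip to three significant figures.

P_cr ∝ 1/K², so P_cr,new = P_cr,old × (K_old/K_new)² = 4.34 × (2/1)²
= 4.34 × 4.000 = 17.4 kip

P_cr ≈ 17.4 kip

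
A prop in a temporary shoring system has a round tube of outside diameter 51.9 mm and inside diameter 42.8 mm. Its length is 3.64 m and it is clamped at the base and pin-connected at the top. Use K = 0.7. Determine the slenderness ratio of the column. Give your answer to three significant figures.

d_o = 51.9 mm, d_i = 42.8 mm
I = π(d_o⁴ − d_i⁴)/64 = π(51.9⁴ − 42.80⁴)/64 = 1.914×10^5 mm⁴
A = 676.8 mm²;  r_min = √(I/A) = √(1.914×10^5/676.8) = 16.82 mm
L_e = K·L = 0.7 × 3.64 m = 2.548 m = 2548.0 mm
λ = L_e / r_min = 2548.0 / 16.82 = 152

λ ≈ 152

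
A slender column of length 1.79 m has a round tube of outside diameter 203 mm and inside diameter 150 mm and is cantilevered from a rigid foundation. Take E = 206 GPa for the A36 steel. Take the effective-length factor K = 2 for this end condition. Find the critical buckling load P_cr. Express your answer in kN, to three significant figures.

d_o = 203 mm, d_i = 150 mm
I = π(d_o⁴ − d_i⁴)/64 = π(203⁴ − 150.0⁴)/64 = 5.851×10^7 mm⁴
I = 5.851×10^7 mm⁴ = 5.851×10^-5 m⁴
Effective length L_e = K·L = 2 × 1.79 = 3.580 m
P_cr = π²EI / L_e² = π² × 206×10⁹ × 5.851×10^-5 / 3.580² = 9.282×10^6 N

P_cr ≈ 9280 kN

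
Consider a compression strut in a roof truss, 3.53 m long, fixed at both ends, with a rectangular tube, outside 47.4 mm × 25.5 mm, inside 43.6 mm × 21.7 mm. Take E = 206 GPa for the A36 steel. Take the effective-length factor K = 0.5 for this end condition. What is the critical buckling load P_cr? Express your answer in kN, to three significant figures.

Weak-axis I_min = (h_o·b_o³ − h_i·b_i³)/12 with b_o = 25.5, b_i = 21.70 mm (shorter outer/inner sides).
I_min = (47.4×25.5³ − 43.60×21.70³)/12 = 2.837×10^4 mm⁴
I = 2.837×10^4 mm⁴ = 2.837×10^-8 m⁴
Effective length L_e = K·L = 0.5 × 3.53 = 1.765 m
P_cr = π²EI / L_e² = π² × 206×10⁹ × 2.837×10^-8 / 1.765² = 1.852×10^4 N

P_cr ≈ 18.5 kN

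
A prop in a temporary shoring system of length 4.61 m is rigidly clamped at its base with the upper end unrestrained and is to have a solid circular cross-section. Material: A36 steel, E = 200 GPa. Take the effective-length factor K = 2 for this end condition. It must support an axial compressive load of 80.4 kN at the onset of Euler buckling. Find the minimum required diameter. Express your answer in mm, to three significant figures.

L_e = K·L = 2 × 4.61 = 9.220 m
Required I = P_cr·L_e²/(π²E) = 8.040×10^4 × 9.220² / (π² × 2.00×10^11) = 3.462×10^-6 m⁴
I_req = 3.462×10^6 mm⁴
Solid circle: I = πd⁴/64  ⇒  d = (64I/π)^(1/4) = (64×3.462×10^6/π)^(1/4) = 91.6 mm

d ≈ 91.6 mm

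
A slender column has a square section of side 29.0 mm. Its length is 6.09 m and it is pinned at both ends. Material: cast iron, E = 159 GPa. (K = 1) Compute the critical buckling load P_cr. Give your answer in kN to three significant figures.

I = a⁴/12 = 29.0⁴/12 = 5.894×10^4 mm⁴
I = 5.894×10^4 mm⁴ = 5.894×10^-8 m⁴
Effective length L_e = K·L = 1 × 6.09 = 6.090 m
P_cr = π²EI / L_e² = π² × 159×10⁹ × 5.894×10^-8 / 6.090² = 2.494×10^3 N

P_cr ≈ 2.49 kN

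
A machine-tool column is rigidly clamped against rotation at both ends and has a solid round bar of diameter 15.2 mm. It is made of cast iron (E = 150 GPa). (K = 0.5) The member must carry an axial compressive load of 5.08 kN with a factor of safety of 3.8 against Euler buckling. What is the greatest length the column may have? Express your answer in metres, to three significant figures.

L_max ≈ 0.897 m

I = πd⁴/64 = π×15.2⁴/64 = 2.620×10^3 mm⁴
I = 2.620×10^-9 m⁴
Required critical load P_cr = n·P = 3.8 × 5.08 = 19.30 kN = 1.930×10^4 N
From P_cr = π²EI/(K·L)²:  L = (1/K)·√(π²EI/P_cr) = (1/0.5)·√(π²×1.50×10^11×2.620×10^-9/1.930×10^4)
L = 0.897 m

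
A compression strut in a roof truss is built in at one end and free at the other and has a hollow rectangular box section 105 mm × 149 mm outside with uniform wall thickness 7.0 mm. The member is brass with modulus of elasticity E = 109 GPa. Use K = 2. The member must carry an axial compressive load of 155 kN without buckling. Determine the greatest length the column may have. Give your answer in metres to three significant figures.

L_max ≈ 3.20 m

Inner dimensions: h_i = 149 − 2×7.0 = 135.0 mm, b_i = 105 − 2×7.0 = 91.00 mm
Weak-axis I_min = (h_o·b_o³ − h_i·b_i³)/12 with b_o = 105, b_i = 91.00 mm (shorter outer/inner sides).
I_min = (149×105³ − 135.0×91.00³)/12 = 5.896×10^6 mm⁴
I = 5.896×10^-6 m⁴
At the buckling limit P_cr = P = 1.550×10^5 N
From P_cr = π²EI/(K·L)²:  L = (1/K)·√(π²EI/P_cr) = (1/2)·√(π²×1.09×10^11×5.896×10^-6/1.550×10^5)
L = 3.20 m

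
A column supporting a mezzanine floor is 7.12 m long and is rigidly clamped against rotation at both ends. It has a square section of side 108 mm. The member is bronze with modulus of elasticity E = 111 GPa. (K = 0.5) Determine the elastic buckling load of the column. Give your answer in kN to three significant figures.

P_cr ≈ 980 kN

I = a⁴/12 = 108⁴/12 = 1.134×10^7 mm⁴
I = 1.134×10^7 mm⁴ = 1.134×10^-5 m⁴
Effective length L_e = K·L = 0.5 × 7.12 = 3.560 m
P_cr = π²EI / L_e² = π² × 111×10⁹ × 1.134×10^-5 / 3.560² = 9.800×10^5 N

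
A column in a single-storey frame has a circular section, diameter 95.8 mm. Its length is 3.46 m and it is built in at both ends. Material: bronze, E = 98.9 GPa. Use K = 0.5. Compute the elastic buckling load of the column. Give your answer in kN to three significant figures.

I = πd⁴/64 = π×95.8⁴/64 = 4.135×10^6 mm⁴
I = 4.135×10^6 mm⁴ = 4.135×10^-6 m⁴
Effective length L_e = K·L = 0.5 × 3.46 = 1.730 m
P_cr = π²EI / L_e² = π² × 98.9×10⁹ × 4.135×10^-6 / 1.730² = 1.348×10^6 N

P_cr ≈ 1350 kN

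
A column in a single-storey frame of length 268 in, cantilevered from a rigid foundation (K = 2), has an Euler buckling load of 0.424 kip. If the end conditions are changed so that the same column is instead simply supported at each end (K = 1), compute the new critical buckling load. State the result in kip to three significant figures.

P_cr ∝ 1/K², so P_cr,new = P_cr,old × (K_old/K_new)² = 0.424 × (2/1)²
= 0.424 × 4.000 = 1.70 kip

P_cr ≈ 1.70 kip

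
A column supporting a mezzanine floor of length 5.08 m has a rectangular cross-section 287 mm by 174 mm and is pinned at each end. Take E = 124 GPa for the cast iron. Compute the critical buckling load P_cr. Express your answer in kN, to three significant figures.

Buckling occurs about the weak axis: I_min = h·b³/12 with b = 174 mm (the shorter side).
I_min = 287×174³/12 = 1.260×10^8 mm⁴
I = 1.260×10^8 mm⁴ = 1.260×10^-4 m⁴
Effective length L_e = K·L = 1 × 5.08 = 5.080 m
P_cr = π²EI / L_e² = π² × 124×10⁹ × 1.260×10^-4 / 5.080² = 5.975×10^6 N

P_cr ≈ 5980 kN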